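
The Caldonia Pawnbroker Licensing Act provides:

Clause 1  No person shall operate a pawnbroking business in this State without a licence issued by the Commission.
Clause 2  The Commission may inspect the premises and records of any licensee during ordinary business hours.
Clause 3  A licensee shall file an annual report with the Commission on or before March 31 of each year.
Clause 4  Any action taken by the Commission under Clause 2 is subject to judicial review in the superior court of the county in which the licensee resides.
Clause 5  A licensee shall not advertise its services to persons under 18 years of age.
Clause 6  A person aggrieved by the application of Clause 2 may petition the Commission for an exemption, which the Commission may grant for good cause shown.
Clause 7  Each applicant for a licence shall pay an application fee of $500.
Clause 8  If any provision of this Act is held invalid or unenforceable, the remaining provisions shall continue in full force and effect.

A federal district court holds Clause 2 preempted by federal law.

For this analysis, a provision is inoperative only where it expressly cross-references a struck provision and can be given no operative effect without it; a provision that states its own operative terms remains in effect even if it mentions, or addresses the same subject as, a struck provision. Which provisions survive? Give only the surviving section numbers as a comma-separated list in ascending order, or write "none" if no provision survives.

Clause 2 is struck. Clause 4 merely fixes the judicial-review right for Clause 2; with Clause 2 gone it has nothing to operate on and falls away. Clause 6 merely fixes the exemption procedure for Clause 2; with Clause 2 gone it has nothing to operate on and falls away. Under the severability clause in Clause 8, the remaining provisions continue in force. The provisions still in force are Clause 1, Clause 3, Clause 5, Clause 7, and Clause 8.

1, 3, 5, 7, 8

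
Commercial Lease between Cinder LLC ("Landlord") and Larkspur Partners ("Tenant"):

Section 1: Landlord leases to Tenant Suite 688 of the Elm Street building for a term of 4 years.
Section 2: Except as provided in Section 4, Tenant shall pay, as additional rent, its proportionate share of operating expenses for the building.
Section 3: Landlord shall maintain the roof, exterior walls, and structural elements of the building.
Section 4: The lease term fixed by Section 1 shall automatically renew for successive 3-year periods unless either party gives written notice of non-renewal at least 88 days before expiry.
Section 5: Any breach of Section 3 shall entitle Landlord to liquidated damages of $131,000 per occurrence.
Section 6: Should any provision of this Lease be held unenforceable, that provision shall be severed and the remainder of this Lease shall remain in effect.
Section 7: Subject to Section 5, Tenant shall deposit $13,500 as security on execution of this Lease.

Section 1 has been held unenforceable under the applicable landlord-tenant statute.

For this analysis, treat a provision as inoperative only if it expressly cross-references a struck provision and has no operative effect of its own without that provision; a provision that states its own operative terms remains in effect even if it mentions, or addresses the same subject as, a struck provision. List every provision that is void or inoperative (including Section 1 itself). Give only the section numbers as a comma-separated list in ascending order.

Section 1 is struck. Section 4 operates only by reference to Section 1, so it falls with Section 1. Section 2 mentions Section 4 but its own obligation stands independently of Section 4, so Section 2 is not affected. Section 6 is a severability clause and preserves every provision that can still be given independent effect. Section 2, Section 3, Section 5, Section 6, and Section 7 remain in effect.

1, 4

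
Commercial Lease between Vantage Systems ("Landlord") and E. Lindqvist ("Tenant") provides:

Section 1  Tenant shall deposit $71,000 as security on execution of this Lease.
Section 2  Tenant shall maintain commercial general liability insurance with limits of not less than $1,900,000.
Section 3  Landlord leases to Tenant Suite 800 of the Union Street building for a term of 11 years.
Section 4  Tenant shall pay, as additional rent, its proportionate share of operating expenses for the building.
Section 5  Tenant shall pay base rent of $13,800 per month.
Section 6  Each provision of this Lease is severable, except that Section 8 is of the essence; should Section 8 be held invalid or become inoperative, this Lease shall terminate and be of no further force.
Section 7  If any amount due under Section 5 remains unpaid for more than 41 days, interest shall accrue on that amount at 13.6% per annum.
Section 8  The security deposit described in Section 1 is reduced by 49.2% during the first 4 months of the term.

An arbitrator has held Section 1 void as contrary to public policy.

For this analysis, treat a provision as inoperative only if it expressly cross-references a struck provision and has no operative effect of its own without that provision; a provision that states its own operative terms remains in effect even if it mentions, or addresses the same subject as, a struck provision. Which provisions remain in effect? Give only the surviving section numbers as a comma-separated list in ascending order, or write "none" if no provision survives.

none

Section 1 is struck. The whole of Section 8 is the introductory reduction to the security deposit, defined by reference to Section 1, so Section 8 cannot stand once Section 1 is removed. Section 6 makes Section 8 an essential term, and Section 8 has been rendered inoperative by the cascade; under Section 6, the entire Lease is therefore void. No provision of the Lease survives.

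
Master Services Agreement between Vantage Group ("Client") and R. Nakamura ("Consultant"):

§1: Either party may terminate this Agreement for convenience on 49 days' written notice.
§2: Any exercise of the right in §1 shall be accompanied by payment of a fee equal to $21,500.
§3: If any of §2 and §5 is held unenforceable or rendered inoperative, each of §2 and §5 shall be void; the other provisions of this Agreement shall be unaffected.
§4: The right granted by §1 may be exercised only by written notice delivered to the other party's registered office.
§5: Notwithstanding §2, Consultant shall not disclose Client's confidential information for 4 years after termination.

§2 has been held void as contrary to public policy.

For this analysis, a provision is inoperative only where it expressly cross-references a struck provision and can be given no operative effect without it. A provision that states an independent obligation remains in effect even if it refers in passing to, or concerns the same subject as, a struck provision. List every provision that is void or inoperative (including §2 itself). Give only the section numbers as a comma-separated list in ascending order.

§2 is struck. Nothing else in the Agreement is defined by reference to §2. §3 declares §2 and §5 mutually dependent; since one of them has fallen, all of them are of no effect. That brings down §5 as well. The remainder continues in force under §3. That leaves §1, §3, and §4 in effect.

2, 5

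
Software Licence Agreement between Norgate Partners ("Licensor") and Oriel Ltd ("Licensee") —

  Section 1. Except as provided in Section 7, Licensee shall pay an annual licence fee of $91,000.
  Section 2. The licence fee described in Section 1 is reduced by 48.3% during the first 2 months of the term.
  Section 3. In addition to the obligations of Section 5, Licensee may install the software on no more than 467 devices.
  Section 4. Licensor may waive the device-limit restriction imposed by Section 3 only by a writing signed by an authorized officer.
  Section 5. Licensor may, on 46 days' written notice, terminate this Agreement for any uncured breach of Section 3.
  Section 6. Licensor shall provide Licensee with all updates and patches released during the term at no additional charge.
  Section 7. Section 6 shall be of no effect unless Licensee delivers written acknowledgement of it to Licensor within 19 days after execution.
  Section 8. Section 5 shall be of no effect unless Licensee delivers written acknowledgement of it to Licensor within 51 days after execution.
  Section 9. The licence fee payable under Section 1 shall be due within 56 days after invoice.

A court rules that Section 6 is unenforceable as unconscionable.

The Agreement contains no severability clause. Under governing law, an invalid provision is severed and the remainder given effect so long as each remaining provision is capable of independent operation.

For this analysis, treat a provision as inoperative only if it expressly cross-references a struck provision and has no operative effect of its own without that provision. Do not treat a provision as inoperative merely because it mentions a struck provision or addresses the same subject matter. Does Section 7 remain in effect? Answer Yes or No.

Section 6 is struck. Section 7 operates only by reference to Section 6, so it falls with Section 6. Although Section 1 refers to Section 7, its operative terms do not depend on Section 7, so it remains in effect. Under the stated default rule, only provisions that cannot operate independently fall away; the rest are enforced. That leaves Section 1, Section 2, Section 3, Section 4, Section 5, Section 8, and Section 9 in effect. Section 7 is among the inoperative provisions, so the answer is no.

No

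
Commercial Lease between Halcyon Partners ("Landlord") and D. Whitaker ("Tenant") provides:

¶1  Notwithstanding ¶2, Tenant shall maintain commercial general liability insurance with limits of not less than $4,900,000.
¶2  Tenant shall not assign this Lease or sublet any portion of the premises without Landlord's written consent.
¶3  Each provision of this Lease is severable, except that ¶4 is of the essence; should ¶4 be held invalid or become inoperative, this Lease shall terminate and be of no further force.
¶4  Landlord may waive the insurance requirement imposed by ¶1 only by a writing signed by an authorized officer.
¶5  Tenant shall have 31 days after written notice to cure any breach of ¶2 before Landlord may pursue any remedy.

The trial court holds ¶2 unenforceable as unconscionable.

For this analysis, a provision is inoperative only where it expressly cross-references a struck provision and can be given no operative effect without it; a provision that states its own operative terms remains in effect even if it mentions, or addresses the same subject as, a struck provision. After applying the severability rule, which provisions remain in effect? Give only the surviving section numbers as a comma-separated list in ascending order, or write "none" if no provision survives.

1, 3, 4

¶2 is struck. ¶5 operates only by reference to ¶2, so it falls with ¶2. ¶1 mentions ¶2 but its own obligation stands independently of ¶2, so ¶1 is not affected. ¶3 makes ¶4 an essential term, but ¶4 is unaffected, so the severability proviso in ¶3 preserves the remaining provisions. The provisions still in force are ¶1, ¶3, and ¶4.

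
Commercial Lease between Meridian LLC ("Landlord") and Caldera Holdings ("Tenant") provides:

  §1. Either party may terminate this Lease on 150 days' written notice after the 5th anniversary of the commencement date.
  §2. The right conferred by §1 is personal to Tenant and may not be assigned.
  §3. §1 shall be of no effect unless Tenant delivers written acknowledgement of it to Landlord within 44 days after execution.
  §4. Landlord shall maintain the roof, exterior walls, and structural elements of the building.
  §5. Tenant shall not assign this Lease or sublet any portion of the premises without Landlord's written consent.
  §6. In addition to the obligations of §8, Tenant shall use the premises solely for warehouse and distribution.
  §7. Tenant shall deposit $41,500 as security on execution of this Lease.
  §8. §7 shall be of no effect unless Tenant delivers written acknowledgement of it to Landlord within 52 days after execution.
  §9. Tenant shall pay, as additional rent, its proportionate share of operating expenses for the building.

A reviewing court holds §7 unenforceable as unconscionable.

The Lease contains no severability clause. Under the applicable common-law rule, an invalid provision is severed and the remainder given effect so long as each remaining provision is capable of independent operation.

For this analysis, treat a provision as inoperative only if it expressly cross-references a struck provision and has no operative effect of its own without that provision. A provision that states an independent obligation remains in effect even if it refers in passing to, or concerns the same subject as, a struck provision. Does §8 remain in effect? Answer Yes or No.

§7 is struck. The only function of §8 is the acknowledgement condition for §7, so it cannot stand once §7 is removed. Although §6 refers to §8, its operative terms do not depend on §8, so it remains in effect. With no severability clause, the stated default rule severs what cannot stand and enforces each remaining provision that can operate on its own. That leaves §1, §2, §3, §4, §5, §6, and §9 in effect. §8 is among the inoperative provisions, so the answer is no.

No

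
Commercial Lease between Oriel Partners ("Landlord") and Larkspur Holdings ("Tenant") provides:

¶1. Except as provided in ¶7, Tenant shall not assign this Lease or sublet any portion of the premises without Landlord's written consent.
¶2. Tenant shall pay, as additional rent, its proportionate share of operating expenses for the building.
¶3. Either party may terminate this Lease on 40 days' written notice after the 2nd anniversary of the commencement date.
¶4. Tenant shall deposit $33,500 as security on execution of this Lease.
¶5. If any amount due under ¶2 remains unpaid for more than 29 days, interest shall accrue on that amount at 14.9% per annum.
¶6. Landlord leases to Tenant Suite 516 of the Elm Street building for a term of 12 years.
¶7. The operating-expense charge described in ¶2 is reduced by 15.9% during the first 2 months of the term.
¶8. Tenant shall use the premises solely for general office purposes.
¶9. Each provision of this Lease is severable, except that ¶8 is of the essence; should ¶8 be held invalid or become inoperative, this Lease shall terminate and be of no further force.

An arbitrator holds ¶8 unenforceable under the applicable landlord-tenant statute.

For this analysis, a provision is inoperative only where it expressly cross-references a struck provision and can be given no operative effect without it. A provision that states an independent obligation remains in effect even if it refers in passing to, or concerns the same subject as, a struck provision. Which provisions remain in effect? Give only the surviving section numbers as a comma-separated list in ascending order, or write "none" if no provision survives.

¶8 is struck. No other provision's operative terms depend on ¶8. ¶9 makes ¶8 an essential term, and ¶8 is the provision held invalid; under ¶9, the entire Lease is therefore void. No provision of the Lease survives.

none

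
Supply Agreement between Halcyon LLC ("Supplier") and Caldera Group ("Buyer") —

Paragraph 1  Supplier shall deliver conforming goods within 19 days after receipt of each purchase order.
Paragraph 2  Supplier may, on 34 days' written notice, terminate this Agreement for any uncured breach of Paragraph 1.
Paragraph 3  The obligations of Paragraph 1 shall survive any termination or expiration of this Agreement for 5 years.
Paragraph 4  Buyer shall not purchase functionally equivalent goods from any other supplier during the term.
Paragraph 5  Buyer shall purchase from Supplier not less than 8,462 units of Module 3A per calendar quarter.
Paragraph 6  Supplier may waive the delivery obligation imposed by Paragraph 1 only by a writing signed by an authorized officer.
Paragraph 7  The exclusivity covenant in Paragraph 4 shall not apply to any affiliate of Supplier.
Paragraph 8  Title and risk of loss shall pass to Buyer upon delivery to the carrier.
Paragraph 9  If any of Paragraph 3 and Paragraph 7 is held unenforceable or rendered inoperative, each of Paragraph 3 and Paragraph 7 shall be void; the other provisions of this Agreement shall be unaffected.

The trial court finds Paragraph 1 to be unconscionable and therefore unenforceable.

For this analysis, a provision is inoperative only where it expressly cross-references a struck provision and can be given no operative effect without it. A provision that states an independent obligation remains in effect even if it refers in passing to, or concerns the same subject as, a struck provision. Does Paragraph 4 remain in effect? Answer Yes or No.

Paragraph 1 is struck. Paragraph 2 operates only by reference to Paragraph 1, so it falls with Paragraph 1. The only function of Paragraph 3 is the survival period for Paragraph 1, so it cannot stand once Paragraph 1 is removed. The only function of Paragraph 6 is the waiver condition for Paragraph 1, so it cannot stand once Paragraph 1 is removed. Paragraph 9 declares Paragraph 3 and Paragraph 7 mutually dependent; since one of them has fallen, all of them are of no effect. That brings down Paragraph 7 as well. The remainder continues in force under Paragraph 9. The provisions still in force are Paragraph 4, Paragraph 5, Paragraph 8, and Paragraph 9. Paragraph 4 is among the surviving provisions, so the answer is yes.

Yes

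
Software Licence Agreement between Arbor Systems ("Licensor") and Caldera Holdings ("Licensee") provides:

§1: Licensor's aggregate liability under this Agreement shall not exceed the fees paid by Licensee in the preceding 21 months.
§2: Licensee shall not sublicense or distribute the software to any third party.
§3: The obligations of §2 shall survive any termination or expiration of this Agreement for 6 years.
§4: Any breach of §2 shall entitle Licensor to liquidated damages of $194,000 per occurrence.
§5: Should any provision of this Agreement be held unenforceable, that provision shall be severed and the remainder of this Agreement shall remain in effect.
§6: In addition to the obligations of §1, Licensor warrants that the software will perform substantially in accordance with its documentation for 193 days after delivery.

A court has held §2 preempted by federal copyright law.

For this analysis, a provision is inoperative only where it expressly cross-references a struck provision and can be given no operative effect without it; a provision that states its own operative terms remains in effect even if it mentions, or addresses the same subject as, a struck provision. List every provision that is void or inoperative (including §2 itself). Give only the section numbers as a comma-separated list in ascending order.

§2 is struck. The only function of §3 is the survival period for §2, so it cannot stand once §2 is removed. The whole of §4 is the liquidated-damages amount, defined by reference to §2, so §4 cannot stand once §2 is removed. §5 is a severability clause and preserves every provision that can still be given independent effect. §1, §5, and §6 remain in effect.

2, 3, 4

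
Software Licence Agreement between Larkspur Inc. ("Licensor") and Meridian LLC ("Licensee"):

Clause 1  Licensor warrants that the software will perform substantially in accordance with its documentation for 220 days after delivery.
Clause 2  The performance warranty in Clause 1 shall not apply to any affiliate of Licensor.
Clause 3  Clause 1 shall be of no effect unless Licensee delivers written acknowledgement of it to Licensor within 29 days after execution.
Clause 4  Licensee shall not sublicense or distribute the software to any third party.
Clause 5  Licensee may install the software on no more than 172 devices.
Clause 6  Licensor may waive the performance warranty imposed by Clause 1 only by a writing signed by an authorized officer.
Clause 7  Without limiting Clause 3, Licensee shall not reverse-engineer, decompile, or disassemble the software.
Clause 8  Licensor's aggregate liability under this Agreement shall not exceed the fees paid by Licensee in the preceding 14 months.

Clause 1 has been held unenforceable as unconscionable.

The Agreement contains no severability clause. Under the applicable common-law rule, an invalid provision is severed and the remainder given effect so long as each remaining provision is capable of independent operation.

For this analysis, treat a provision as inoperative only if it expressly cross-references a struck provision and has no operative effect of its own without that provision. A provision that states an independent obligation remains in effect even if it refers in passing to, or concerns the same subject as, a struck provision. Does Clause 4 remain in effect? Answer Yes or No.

Clause 1 is struck. Clause 2 has no operative effect of its own apart from Clause 1 and is therefore inoperative. Clause 3 has no operative effect of its own apart from Clause 1 and is therefore inoperative. Clause 6 merely fixes the waiver condition for Clause 1; with Clause 1 gone it has nothing to operate on and falls away. Clause 7 mentions Clause 3 but its own obligation stands independently of Clause 3, so Clause 7 is not affected. Under the stated default rule, only provisions that cannot operate independently fall away; the rest are enforced. That leaves Clause 4, Clause 5, Clause 7, and Clause 8 in effect. Clause 4 is among the surviving provisions, so the answer is yes.

Yes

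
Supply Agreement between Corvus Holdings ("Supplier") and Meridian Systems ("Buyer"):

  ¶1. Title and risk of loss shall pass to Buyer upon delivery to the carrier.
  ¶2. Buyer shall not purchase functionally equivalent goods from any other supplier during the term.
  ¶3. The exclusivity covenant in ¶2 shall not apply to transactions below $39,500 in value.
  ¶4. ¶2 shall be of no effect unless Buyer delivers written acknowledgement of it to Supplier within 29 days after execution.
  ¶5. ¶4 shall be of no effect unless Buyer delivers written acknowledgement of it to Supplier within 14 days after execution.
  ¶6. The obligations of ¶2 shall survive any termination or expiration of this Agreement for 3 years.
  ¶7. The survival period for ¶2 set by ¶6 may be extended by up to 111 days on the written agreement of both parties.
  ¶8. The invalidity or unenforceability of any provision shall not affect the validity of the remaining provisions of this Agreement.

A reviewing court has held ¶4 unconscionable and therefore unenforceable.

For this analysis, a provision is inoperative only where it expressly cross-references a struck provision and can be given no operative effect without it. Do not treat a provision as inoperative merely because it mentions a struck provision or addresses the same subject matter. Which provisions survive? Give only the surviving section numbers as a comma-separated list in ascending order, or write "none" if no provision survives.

¶4 is struck. ¶5 operates only by reference to ¶4, so it falls with ¶4. Under the severability clause in ¶8, the remaining provisions continue in force. The provisions still in force are ¶1, ¶2, ¶3, ¶6, ¶7, and ¶8.

1, 2, 3, 6, 7, 8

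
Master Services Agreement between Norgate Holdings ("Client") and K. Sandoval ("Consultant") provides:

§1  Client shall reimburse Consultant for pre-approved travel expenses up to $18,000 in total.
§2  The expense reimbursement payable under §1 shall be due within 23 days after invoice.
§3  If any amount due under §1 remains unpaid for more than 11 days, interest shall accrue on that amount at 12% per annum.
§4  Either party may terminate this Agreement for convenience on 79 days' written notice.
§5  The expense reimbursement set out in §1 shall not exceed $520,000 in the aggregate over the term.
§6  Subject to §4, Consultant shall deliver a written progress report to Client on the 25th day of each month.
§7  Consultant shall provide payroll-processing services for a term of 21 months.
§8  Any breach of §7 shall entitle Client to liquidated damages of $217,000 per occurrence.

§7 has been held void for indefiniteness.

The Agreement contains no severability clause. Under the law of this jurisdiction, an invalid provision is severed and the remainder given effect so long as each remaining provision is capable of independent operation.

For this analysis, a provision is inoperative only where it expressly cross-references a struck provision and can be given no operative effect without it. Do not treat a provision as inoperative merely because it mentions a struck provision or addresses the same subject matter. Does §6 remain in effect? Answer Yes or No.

§7 is struck. The whole of §8 is the liquidated-damages amount, defined by reference to §7, so §8 cannot stand once §7 is removed. With no severability clause, the stated default rule severs what cannot stand and enforces each remaining provision that can operate on its own. That leaves §1, §2, §3, §4, §5, and §6 in effect. §6 is among the surviving provisions, so the answer is yes.

Yes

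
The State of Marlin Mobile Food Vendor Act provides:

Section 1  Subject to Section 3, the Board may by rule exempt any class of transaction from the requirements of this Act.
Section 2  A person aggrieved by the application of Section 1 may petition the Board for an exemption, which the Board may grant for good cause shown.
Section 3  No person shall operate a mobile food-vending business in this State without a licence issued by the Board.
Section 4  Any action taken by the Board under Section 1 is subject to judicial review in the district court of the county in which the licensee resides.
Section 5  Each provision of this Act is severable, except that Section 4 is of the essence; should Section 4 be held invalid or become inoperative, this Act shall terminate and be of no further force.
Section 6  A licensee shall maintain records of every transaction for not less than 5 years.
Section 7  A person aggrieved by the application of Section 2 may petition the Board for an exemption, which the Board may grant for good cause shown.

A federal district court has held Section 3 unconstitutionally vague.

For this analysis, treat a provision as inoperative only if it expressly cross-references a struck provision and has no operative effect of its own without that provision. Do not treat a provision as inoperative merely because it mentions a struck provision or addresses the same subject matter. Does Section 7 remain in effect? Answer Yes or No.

Yes

Section 3 is struck. Although Section 1 refers to Section 3, its operative terms do not depend on Section 3, so it remains in effect. Nothing else in the Act is defined by reference to Section 3. Section 5 makes Section 4 an essential term, but Section 4 is unaffected, so the severability proviso in Section 5 preserves the remaining provisions. The provisions still in force are Section 1, Section 2, Section 4, Section 5, Section 6, and Section 7. Section 7 is among the surviving provisions, so the answer is yes.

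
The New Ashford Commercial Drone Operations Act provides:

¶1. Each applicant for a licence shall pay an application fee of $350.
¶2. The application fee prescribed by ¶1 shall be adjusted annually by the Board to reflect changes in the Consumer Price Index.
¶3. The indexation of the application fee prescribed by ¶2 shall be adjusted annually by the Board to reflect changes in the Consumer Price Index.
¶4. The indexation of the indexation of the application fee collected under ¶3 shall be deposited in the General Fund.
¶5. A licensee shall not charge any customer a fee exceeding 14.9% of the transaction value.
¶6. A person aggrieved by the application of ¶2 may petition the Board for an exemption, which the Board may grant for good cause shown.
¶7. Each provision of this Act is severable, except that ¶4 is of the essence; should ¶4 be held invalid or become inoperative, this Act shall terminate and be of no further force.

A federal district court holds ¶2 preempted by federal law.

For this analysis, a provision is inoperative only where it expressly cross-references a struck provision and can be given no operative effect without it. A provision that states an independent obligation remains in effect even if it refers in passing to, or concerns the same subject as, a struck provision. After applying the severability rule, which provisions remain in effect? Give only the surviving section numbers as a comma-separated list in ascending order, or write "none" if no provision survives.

none

¶2 is struck. The whole of ¶3 is the indexation of the indexation of the application fee, defined by reference to ¶2, so ¶3 cannot stand once ¶2 is removed. ¶6 operates only by reference to ¶2, so it falls with ¶2. The whole of ¶4 is the disposition of the indexation of the indexation of the application fee, defined by reference to ¶3, so ¶4 cannot stand once ¶3 is removed. ¶7 makes ¶4 an essential term, and ¶4 has been rendered inoperative by the cascade; under ¶7, the entire Act is therefore void. No provision of the Act survives.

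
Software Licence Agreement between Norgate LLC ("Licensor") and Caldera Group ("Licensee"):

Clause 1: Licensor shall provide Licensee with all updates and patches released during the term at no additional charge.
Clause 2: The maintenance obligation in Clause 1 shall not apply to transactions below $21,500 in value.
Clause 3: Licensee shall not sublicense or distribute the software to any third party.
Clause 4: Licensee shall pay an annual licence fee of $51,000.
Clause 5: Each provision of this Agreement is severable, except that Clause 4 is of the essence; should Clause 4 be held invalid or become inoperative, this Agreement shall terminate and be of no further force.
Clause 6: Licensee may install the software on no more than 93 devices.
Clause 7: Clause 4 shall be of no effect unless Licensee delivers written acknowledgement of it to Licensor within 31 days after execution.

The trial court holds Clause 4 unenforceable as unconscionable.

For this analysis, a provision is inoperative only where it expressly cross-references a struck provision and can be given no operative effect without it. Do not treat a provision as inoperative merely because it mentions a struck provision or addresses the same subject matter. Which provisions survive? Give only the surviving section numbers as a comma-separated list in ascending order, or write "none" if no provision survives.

Clause 4 is struck. Clause 7 merely fixes the acknowledgement condition for Clause 4; with Clause 4 gone it has nothing to operate on and falls away. Clause 5 makes Clause 4 an essential term, and Clause 4 is the provision held invalid; under Clause 5, the entire Agreement is therefore void. No provision of the Agreement survives.

none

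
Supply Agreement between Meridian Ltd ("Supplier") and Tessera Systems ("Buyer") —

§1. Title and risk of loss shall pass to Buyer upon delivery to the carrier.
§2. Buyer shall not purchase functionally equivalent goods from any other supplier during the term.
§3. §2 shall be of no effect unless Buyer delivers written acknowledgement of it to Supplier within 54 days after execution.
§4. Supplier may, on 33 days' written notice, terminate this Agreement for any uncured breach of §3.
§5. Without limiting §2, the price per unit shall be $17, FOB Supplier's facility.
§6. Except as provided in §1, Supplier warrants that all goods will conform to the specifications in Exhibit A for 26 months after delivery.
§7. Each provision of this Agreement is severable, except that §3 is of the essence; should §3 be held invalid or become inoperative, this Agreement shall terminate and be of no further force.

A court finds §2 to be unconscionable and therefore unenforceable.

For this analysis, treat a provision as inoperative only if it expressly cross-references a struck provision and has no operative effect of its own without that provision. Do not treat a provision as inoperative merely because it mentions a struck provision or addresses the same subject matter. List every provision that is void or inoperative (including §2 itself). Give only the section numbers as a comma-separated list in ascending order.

§2 is struck. §3 operates only by reference to §2, so it falls with §2. The only function of §4 is the termination right for breach of §3, so it cannot stand once §3 is removed. §7 makes §3 an essential term, and §3 has been rendered inoperative by the cascade; under §7, the entire Agreement is therefore void. No provision of the Agreement survives.

1, 2, 3, 4, 5, 6, 7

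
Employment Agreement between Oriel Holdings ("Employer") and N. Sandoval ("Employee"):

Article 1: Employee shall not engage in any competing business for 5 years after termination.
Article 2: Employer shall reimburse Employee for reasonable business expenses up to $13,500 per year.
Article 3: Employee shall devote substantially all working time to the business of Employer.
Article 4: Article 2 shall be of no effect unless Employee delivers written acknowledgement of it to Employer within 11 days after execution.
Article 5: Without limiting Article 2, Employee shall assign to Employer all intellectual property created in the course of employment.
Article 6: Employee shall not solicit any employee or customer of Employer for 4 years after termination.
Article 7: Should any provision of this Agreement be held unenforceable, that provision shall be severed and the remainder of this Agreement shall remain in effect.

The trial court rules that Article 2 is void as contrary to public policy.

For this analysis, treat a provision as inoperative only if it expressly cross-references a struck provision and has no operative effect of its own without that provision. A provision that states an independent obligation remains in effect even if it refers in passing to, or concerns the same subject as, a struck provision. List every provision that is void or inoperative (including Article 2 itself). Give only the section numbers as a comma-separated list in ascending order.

Article 2 is struck. Article 4 has no operative effect of its own apart from Article 2 and is therefore inoperative. Although Article 5 refers to Article 2, its operative terms do not depend on Article 2, so it remains in effect. Under the severability clause in Article 7, the remaining provisions continue in force. The provisions still in force are Article 1, Article 3, Article 5, Article 6, and Article 7.

2, 4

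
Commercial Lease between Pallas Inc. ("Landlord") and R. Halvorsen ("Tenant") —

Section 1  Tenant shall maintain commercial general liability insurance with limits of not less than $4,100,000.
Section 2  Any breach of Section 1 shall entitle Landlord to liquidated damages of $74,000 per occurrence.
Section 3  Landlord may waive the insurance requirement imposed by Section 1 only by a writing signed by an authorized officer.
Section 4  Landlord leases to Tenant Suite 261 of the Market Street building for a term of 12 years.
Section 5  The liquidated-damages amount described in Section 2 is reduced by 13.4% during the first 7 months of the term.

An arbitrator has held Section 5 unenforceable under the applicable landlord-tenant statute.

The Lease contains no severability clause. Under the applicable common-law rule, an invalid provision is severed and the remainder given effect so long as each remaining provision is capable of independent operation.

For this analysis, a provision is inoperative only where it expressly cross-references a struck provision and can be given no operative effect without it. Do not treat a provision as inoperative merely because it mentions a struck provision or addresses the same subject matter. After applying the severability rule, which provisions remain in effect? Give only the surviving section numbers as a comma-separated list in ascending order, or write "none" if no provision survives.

Section 5 is struck. Nothing else in the Lease is defined by reference to Section 5. Under the stated default rule, only provisions that cannot operate independently fall away; the rest are enforced. Section 1, Section 2, Section 3, and Section 4 remain in effect.

1, 2, 3, 4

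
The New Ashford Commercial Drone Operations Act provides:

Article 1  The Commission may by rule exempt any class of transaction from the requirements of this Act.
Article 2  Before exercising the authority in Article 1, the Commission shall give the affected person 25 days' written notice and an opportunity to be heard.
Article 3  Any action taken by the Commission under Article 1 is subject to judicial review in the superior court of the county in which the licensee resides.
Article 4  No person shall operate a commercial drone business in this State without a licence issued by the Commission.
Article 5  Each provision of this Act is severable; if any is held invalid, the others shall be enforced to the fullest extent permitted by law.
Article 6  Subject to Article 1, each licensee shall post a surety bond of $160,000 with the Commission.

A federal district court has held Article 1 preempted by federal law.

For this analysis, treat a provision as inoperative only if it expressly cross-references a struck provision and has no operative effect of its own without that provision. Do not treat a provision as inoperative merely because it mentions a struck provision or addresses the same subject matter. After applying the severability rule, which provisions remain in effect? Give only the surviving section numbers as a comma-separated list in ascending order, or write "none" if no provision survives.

4, 5, 6

Article 1 is struck. Article 2 merely fixes the notice-and-hearing requirement for Article 1; with Article 1 gone it has nothing to operate on and falls away. The only function of Article 3 is the judicial-review right for Article 1, so it cannot stand once Article 1 is removed. Article 6 mentions Article 1 but its own obligation stands independently of Article 1, so Article 6 is not affected. Under the severability clause in Article 5, the remaining provisions continue in force. The provisions still in force are Article 4, Article 5, and Article 6.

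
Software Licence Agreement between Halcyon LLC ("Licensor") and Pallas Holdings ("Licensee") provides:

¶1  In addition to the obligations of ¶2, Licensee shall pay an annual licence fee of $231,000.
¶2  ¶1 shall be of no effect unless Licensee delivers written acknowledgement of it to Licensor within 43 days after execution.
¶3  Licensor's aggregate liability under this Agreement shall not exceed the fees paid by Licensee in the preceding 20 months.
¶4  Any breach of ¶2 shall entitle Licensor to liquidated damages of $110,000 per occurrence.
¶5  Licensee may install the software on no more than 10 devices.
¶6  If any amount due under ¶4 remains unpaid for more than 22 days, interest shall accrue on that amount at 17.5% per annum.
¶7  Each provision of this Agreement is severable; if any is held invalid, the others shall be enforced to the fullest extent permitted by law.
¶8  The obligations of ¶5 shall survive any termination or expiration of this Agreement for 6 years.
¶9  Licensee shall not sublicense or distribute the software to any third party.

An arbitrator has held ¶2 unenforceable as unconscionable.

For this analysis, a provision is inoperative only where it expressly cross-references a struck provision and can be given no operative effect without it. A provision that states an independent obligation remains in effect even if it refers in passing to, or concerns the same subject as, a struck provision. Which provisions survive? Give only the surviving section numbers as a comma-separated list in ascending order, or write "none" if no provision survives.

¶2 is struck. ¶4 operates only by reference to ¶2, so it falls with ¶2. ¶6 does nothing except set the default interest on the liquidated-damages amount by reference to ¶4; with ¶4 gone it has no independent effect and is inoperative. ¶1 mentions ¶2 but its own obligation stands independently of ¶2, so ¶1 is not affected. ¶7 is a severability clause and preserves every provision that can still be given independent effect. That leaves ¶1, ¶3, ¶5, ¶7, ¶8, and ¶9 in effect.

1, 3, 5, 7, 8, 9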